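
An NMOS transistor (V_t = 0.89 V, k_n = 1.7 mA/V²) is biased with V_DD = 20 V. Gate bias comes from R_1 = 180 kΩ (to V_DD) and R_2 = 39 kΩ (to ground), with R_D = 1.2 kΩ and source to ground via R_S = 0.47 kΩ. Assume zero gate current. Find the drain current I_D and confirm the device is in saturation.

V_G = V_DD·R_2/(R_1+R_2) = 20×39/219 = 3.56 V.
Assume saturation: I_D = (k_n/2)(V_GS − V_t)² with V_GS = V_G − I_D·R_S = 3.56 − 0.47·I_D.
Substituting gives 0.188·I_D² − 3.13·I_D + 6.07 = 0, with roots I_D = 2.23 or 14.5 mA.
The root I_D = 14.5 mA gives V_GS = -3.23 V ≤ V_t, so take I_D = 2.23 mA.
Then V_GS = 2.51 V and V_DS = V_DD − I_D(R_D+R_S) = 20 − 2.23×1.67 = 16.3 V.
Saturation requires V_DS ≥ V_GS − V_t = 1.62 V; 16.3 ≥ 1.62 ✓.

I_D ≈ 2.2 mA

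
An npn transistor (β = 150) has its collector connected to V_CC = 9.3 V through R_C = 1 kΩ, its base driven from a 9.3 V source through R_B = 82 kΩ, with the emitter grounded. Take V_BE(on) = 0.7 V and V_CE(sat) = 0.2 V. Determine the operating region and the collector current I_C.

saturation; I_C ≈ 9.1 mA

Assume active: I_B = (9.3 − 0.7)/82 = 0.105 mA, giving I_C = β·I_B = 15.7 mA.
But then V_CE = 9.3 − 15.7×1 = -6.43 V < V_CE(sat) = 0.2 V — impossible in the active region.
So the transistor is saturated. With V_CE = 0.2 V, I_C = (V_CC − 0.2)/R_C = 9.1/1 = 9.1 mA.
Check: β·I_B = 15.7 mA > I_C = 9.1 mA, confirming saturation.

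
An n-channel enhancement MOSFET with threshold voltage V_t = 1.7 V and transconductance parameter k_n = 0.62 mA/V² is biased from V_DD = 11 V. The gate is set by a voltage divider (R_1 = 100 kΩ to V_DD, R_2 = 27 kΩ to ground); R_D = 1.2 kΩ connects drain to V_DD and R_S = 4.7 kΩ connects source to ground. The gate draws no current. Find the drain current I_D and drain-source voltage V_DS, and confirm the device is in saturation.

V_G = V_DD·R_2/(R_1+R_2) = 11×27/127 = 2.34 V.
Assume saturation: I_D = (k_n/2)(V_GS − V_t)² with V_GS = V_G − I_D·R_S = 2.34 − 4.7·I_D.
Substituting gives 6.85·I_D² − 2.86·I_D + 0.126 = 0, with roots I_D = 0.0502 or 0.368 mA.
The root I_D = 0.368 mA gives V_GS = 0.611 V ≤ V_t, so take I_D = 0.0502 mA.
Then V_GS = 2.1 V and V_DS = V_DD − I_D(R_D+R_S) = 11 − 0.0502×5.9 = 10.7 V.
Saturation requires V_DS ≥ V_GS − V_t = 0.403 V; 10.7 ≥ 0.403 ✓.

I_D ≈ 0.05 mA, V_DS ≈ 11 V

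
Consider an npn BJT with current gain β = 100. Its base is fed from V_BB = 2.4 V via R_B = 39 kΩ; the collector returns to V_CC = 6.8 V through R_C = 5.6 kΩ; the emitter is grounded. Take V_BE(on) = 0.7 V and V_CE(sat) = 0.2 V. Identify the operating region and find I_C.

Assume active: I_B = (2.4 − 0.7)/39 = 0.0436 mA, giving I_C = β·I_B = 4.36 mA.
But then V_CE = 6.8 − 4.36×5.6 = -17.6 V < V_CE(sat) = 0.2 V — impossible in the active region.
So the transistor is saturated. With V_CE = 0.2 V, I_C = (V_CC − 0.2)/R_C = 6.6/5.6 = 1.18 mA.
Check: β·I_B = 4.36 mA > I_C = 1.18 mA, confirming saturation.

saturation; I_C ≈ 1.2 mA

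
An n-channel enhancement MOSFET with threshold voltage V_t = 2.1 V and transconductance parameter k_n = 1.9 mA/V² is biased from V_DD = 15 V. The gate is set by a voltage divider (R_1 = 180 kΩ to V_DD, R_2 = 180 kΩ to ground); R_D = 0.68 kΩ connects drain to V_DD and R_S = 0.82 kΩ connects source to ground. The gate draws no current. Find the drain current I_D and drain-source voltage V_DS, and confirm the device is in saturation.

V_G = V_DD·R_2/(R_1+R_2) = 15×180/360 = 7.5 V.
Assume saturation: I_D = (k_n/2)(V_GS − V_t)² with V_GS = V_G − I_D·R_S = 7.5 − 0.82·I_D.
Substituting gives 0.639·I_D² − 9.41·I_D + 27.7 = 0, with roots I_D = 4.06 or 10.7 mA.
The root I_D = 10.7 mA gives V_GS = -1.25 V ≤ V_t, so take I_D = 4.06 mA.
Then V_GS = 4.17 V and V_DS = V_DD − I_D(R_D+R_S) = 15 − 4.06×1.5 = 8.91 V.
Saturation requires V_DS ≥ V_GS − V_t = 2.07 V; 8.91 ≥ 2.07 ✓.

I_D ≈ 4.1 mA, V_DS ≈ 8.9 V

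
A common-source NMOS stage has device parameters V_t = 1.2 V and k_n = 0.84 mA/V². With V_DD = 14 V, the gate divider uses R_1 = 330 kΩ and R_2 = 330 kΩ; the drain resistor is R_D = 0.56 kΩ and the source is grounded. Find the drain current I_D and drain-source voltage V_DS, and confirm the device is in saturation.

I_D ≈ 14 mA, V_DS ≈ 6.1 V

V_G = V_DD·R_2/(R_1+R_2) = 14×330/660 = 7 V. With the source grounded, V_GS = V_G = 7 V.
Assume saturation: I_D = (k_n/2)(V_GS − V_t)² = (0.84/2)×(7 − 1.2)² = 0.42×5.8² = 14.1 mA.
V_DS = V_DD − I_D·R_D = 14 − 14.1×0.56 = 6.09 V.
Saturation requires V_DS ≥ V_GS − V_t = 5.8 V; 6.09 ≥ 5.8 ✓.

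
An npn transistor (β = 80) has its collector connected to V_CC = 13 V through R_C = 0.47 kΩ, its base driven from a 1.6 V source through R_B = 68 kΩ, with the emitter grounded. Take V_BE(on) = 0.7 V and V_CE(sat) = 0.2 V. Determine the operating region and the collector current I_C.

Assume active. Base-emitter loop: I_B = (V_BB − V_BE)/R_B = (1.6 − 0.7)/68 = 0.0132 mA.
I_C = β·I_B = 80×0.0132 = 1.06 mA.
V_CE = V_CC − I_C·R_C = 13 − 1.06×0.47 = 12.5 V > V_CE(sat), so the active-region assumption holds.

active; I_C ≈ 1.1 mA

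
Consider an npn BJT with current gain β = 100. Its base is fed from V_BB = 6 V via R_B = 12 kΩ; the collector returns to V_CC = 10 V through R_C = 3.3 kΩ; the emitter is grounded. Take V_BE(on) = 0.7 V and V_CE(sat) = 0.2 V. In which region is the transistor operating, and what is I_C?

Assume active: I_B = (6 − 0.7)/12 = 0.442 mA, giving I_C = β·I_B = 44.2 mA.
But then V_CE = 10 − 44.2×3.3 = -136 V < V_CE(sat) = 0.2 V — impossible in the active region.
So the transistor is saturated. With V_CE = 0.2 V, I_C = (V_CC − 0.2)/R_C = 9.8/3.3 = 2.97 mA.
Check: β·I_B = 44.2 mA > I_C = 2.97 mA, confirming saturation.

saturation; I_C ≈ 3 mA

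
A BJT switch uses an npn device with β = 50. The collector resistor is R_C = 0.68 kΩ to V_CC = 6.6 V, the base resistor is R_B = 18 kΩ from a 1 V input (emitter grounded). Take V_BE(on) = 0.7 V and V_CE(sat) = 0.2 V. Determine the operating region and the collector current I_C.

active; I_C ≈ 0.83 mA

Assume active. Base-emitter loop: I_B = (V_BB − V_BE)/R_B = (1 − 0.7)/18 = 0.0167 mA.
I_C = β·I_B = 50×0.0167 = 0.833 mA.
V_CE = V_CC − I_C·R_C = 6.6 − 0.833×0.68 = 6.03 V > V_CE(sat), so the active-region assumption holds.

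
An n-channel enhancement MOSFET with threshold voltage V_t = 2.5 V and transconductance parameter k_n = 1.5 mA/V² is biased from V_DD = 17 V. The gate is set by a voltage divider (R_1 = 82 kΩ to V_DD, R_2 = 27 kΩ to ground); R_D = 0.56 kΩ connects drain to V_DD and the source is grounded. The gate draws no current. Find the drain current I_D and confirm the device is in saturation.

I_D ≈ 2.2 mA

V_G = V_DD·R_2/(R_1+R_2) = 17×27/109 = 4.21 V. With the source grounded, V_GS = V_G = 4.21 V.
Assume saturation: I_D = (k_n/2)(V_GS − V_t)² = (1.5/2)×(4.21 − 2.5)² = 0.75×1.71² = 2.2 mA.
V_DS = V_DD − I_D·R_D = 17 − 2.2×0.56 = 15.8 V.
Saturation requires V_DS ≥ V_GS − V_t = 1.71 V; 15.8 ≥ 1.71 ✓.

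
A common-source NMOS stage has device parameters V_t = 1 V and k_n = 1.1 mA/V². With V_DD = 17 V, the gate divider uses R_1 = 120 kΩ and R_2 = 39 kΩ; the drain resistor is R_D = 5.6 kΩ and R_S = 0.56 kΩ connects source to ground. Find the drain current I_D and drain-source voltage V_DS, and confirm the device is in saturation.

V_G = V_DD·R_2/(R_1+R_2) = 17×39/159 = 4.17 V.
Assume saturation: I_D = (k_n/2)(V_GS − V_t)² with V_GS = V_G − I_D·R_S = 4.17 − 0.56·I_D.
Substituting gives 0.172·I_D² − 2.95·I_D + 5.53 = 0, with roots I_D = 2.14 or 15 mA.
The root I_D = 15 mA gives V_GS = -4.22 V ≤ V_t, so take I_D = 2.14 mA.
Then V_GS = 2.97 V and V_DS = V_DD − I_D(R_D+R_S) = 17 − 2.14×6.16 = 3.82 V.
Saturation requires V_DS ≥ V_GS − V_t = 1.97 V; 3.82 ≥ 1.97 ✓.

I_D ≈ 2.1 mA, V_DS ≈ 3.8 V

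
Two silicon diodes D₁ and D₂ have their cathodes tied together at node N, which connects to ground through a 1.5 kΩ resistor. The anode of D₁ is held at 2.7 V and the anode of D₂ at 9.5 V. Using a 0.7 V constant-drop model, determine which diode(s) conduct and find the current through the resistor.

Only D₂ conducts; I_R ≈ 5.9 mA

Assume both conduct. Then node N would need to be at both 2.7−0.7 = 2 V and 9.5−0.7 = 8.8 V, which is impossible.
Assume only D₂ conducts: V_N = 9.5 − 0.7 = 8.8 V, so I_R = 8.8/1.5 = 5.87 mA.
Check D₁: its anode-to-cathode voltage is 2.7 − 8.8 = -6.1 V < 0.7 V, so it is off. The assumption is consistent.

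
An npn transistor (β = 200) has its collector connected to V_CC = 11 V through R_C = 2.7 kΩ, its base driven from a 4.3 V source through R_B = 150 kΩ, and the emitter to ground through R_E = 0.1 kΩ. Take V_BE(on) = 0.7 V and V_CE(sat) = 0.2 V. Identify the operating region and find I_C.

Assume active: I_B = (4.3 − 0.7)/(150 + 201×0.1) = 0.0212 mA, I_C = β·I_B = 4.23 mA.
Then V_CE = 11 − 4.23×2.7 − 4.25×0.1 = -0.854 V < 0.2 V — the active assumption fails.
Re-solve with V_CE = 0.2 V. KCL at the emitter: V_E/R_E = (V_BB−0.7−V_E)/R_B + (V_CC−0.2−V_E)/R_C, giving V_E = 0.388 V.
I_C = (V_CC − 0.2 − V_E)/R_C = (10.8 − 0.388)/2.7 = 3.86 mA.
Check: I_B = (3.6 − 0.388)/150 = 0.0214 mA, and β·I_B = 4.28 mA > I_C, confirming saturation.

saturation; I_C ≈ 3.9 mA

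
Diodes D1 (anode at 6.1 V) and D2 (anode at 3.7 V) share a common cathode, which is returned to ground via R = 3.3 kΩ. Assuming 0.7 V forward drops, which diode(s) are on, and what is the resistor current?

Only D1 conducts; I_R ≈ 1.6 mA

Assume both conduct. Then node N would need to be at both 6.1−0.7 = 5.4 V and 3.7−0.7 = 3 V, which is impossible.
Assume only D1 conducts: V_N = 6.1 − 0.7 = 5.4 V, so I_R = 5.4/3.3 = 1.64 mA.
Check D2: its anode-to-cathode voltage is 3.7 − 5.4 = -1.7 V < 0.7 V, so it is off. The assumption is consistent.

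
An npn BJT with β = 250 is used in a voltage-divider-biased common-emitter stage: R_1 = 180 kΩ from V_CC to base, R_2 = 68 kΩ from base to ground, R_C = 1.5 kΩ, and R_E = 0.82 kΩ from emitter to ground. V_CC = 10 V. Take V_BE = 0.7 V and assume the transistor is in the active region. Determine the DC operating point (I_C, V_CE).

I_C ≈ 2 mA, V_CE ≈ 5.4 V

Thevenize the base divider: V_Th = V_CC·R_2/(R_1+R_2) = 10×68/248 = 2.74 V, R_Th = R_1‖R_2 = 49.4 kΩ.
Base-emitter loop: V_Th = I_B·R_Th + V_BE + (β+1)I_B·R_E, so I_B = (2.74 − 0.7) / (49.4 + 251×0.82) = 0.008 mA.
I_C = β·I_B = 250×0.008 = 2 mA, and I_E = (β+1)I_B = 2.01 mA.
V_CE = V_CC − I_C·R_C − I_E·R_E = 10 − 2×1.5 − 2.01×0.82 = 5.35 V.
V_CE = 5.35 V > 0.2 V confirms active-region operation.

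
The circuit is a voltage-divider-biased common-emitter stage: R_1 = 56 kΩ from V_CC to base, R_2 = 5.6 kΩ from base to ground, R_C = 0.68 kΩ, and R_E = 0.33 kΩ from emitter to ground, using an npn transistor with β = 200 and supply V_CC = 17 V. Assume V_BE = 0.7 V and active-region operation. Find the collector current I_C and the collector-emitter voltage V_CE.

I_C ≈ 2.4 mA, V_CE ≈ 15 V

Thevenize the base divider: V_Th = V_CC·R_2/(R_1+R_2) = 17×5.6/61.6 = 1.55 V, R_Th = R_1‖R_2 = 5.09 kΩ.
Base-emitter loop: V_Th = I_B·R_Th + V_BE + (β+1)I_B·R_E, so I_B = (1.55 − 0.7) / (5.09 + 201×0.33) = 0.0118 mA.
I_C = β·I_B = 200×0.0118 = 2.37 mA, and I_E = (β+1)I_B = 2.38 mA.
V_CE = V_CC − I_C·R_C − I_E·R_E = 17 − 2.37×0.68 − 2.38×0.33 = 14.6 V.
V_CE = 14.6 V > 0.2 V confirms active-region operation.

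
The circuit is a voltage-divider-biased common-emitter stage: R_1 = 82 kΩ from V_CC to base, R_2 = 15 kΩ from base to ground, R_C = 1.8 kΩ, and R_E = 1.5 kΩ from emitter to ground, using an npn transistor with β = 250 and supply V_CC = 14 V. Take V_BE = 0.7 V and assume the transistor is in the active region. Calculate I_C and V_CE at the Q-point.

Thevenize the base divider: V_Th = V_CC·R_2/(R_1+R_2) = 14×15/97 = 2.16 V, R_Th = R_1‖R_2 = 12.7 kΩ.
Base-emitter loop: V_Th = I_B·R_Th + V_BE + (β+1)I_B·R_E, so I_B = (2.16 − 0.7) / (12.7 + 251×1.5) = 0.00376 mA.
I_C = β·I_B = 250×0.00376 = 0.941 mA, and I_E = (β+1)I_B = 0.945 mA.
V_CE = V_CC − I_C·R_C − I_E·R_E = 14 − 0.941×1.8 − 0.945×1.5 = 10.9 V.
V_CE = 10.9 V > 0.2 V confirms active-region operation.

I_C ≈ 0.94 mA, V_CE ≈ 11 V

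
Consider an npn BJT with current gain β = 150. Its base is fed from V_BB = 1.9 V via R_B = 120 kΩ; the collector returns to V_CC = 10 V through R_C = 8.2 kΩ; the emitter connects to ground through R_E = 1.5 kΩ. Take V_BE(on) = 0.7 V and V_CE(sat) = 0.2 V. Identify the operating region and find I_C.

active; I_C ≈ 0.52 mA

Assume active. Base-emitter loop: I_B = (V_BB − V_BE)/(R_B + (β+1)R_E) = (1.9 − 0.7)/(120 + 151×1.5) = 0.00346 mA.
I_C = β·I_B = 150×0.00346 = 0.519 mA.
V_CE = V_CC − I_C·R_C − I_E·R_E = 10 − 0.519×8.2 − 0.523×1.5 = 4.96 V > V_CE(sat), so the active-region assumption holds.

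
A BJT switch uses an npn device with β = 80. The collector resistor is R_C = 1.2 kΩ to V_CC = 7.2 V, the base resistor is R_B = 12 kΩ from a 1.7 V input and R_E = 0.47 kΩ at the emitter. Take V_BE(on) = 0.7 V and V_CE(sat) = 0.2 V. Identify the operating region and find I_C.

active; I_C ≈ 1.6 mA

Assume active. Base-emitter loop: I_B = (V_BB − V_BE)/(R_B + (β+1)R_E) = (1.7 − 0.7)/(12 + 81×0.47) = 0.02 mA.
I_C = β·I_B = 80×0.02 = 1.6 mA.
V_CE = V_CC − I_C·R_C − I_E·R_E = 7.2 − 1.6×1.2 − 1.62×0.47 = 4.52 V > V_CE(sat), so the active-region assumption holds.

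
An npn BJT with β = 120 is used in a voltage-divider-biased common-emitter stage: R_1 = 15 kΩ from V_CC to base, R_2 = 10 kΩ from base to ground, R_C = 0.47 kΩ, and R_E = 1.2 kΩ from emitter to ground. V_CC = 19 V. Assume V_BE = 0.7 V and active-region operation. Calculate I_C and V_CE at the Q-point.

Thevenize the base divider: V_Th = V_CC·R_2/(R_1+R_2) = 19×10/25 = 7.6 V, R_Th = R_1‖R_2 = 6 kΩ.
Base-emitter loop: V_Th = I_B·R_Th + V_BE + (β+1)I_B·R_E, so I_B = (7.6 − 0.7) / (6 + 121×1.2) = 0.0456 mA.
I_C = β·I_B = 120×0.0456 = 5.48 mA, and I_E = (β+1)I_B = 5.52 mA.
V_CE = V_CC − I_C·R_C − I_E·R_E = 19 − 5.48×0.47 − 5.52×1.2 = 9.8 V.
V_CE = 9.8 V > 0.2 V confirms active-region operation.

I_C ≈ 5.5 mA, V_CE ≈ 9.8 V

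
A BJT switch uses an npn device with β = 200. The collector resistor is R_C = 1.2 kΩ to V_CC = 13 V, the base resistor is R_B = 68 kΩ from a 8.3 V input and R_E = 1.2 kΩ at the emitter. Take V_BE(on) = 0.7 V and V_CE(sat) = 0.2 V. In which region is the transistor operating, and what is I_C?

active; I_C ≈ 4.9 mA

Assume active. Base-emitter loop: I_B = (V_BB − V_BE)/(R_B + (β+1)R_E) = (8.3 − 0.7)/(68 + 201×1.2) = 0.0246 mA.
I_C = β·I_B = 200×0.0246 = 4.92 mA.
V_CE = V_CC − I_C·R_C − I_E·R_E = 13 − 4.92×1.2 − 4.94×1.2 = 1.17 V > V_CE(sat), so the active-region assumption holds.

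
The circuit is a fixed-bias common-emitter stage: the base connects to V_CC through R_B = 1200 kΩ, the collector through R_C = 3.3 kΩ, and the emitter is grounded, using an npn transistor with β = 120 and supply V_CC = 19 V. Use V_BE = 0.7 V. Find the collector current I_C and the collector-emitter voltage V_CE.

I_C ≈ 1.8 mA, V_CE ≈ 13 V

Base loop: V_CC = I_B·R_B + V_BE, so I_B = (19 − 0.7)/1200 kΩ = 0.0153 mA.
In the active region I_C = β·I_B = 120 × 0.0153 = 1.83 mA.
Collector loop: V_CE = V_CC − I_C·R_C = 19 − 1.83×3.3 = 13 V.
Since V_CE = 13 V > V_CE(sat) ≈ 0.2 V, the transistor is in the active region as assumed.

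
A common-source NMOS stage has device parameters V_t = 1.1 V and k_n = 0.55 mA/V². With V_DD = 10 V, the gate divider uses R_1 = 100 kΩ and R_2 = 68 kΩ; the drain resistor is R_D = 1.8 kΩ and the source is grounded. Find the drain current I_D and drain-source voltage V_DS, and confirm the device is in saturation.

I_D ≈ 2.4 mA, V_DS ≈ 5.7 V

V_G = V_DD·R_2/(R_1+R_2) = 10×68/168 = 4.05 V. With the source grounded, V_GS = V_G = 4.05 V.
Assume saturation: I_D = (k_n/2)(V_GS − V_t)² = (0.55/2)×(4.05 − 1.1)² = 0.275×2.95² = 2.39 mA.
V_DS = V_DD − I_D·R_D = 10 − 2.39×1.8 = 5.7 V.
Saturation requires V_DS ≥ V_GS − V_t = 2.95 V; 5.7 ≥ 2.95 ✓.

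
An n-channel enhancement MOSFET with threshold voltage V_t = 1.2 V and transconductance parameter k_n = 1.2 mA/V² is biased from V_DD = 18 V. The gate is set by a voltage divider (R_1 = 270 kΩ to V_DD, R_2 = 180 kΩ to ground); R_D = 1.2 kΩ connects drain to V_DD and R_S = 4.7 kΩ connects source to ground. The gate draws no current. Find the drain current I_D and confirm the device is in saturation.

I_D ≈ 1 mA

V_G = V_DD·R_2/(R_1+R_2) = 18×180/450 = 7.2 V.
Assume saturation: I_D = (k_n/2)(V_GS − V_t)² with V_GS = V_G − I_D·R_S = 7.2 − 4.7·I_D.
Substituting gives 13.3·I_D² − 34.8·I_D + 21.6 = 0, with roots I_D = 1 or 1.63 mA.
The root I_D = 1.63 mA gives V_GS = -0.447 V ≤ V_t, so take I_D = 1 mA.
Then V_GS = 2.49 V and V_DS = V_DD − I_D(R_D+R_S) = 18 − 1×5.9 = 12.1 V.
Saturation requires V_DS ≥ V_GS − V_t = 1.29 V; 12.1 ≥ 1.29 ✓.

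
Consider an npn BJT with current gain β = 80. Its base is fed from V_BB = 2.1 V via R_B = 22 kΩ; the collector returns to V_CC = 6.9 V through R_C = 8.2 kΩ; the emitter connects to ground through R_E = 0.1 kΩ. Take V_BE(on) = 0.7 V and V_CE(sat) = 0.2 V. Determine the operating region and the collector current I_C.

saturation; I_C ≈ 0.81 mA

Assume active: I_B = (2.1 − 0.7)/(22 + 81×0.1) = 0.0465 mA, I_C = β·I_B = 3.72 mA.
Then V_CE = 6.9 − 3.72×8.2 − 3.77×0.1 = -24 V < 0.2 V — the active assumption fails.
Re-solve with V_CE = 0.2 V. KCL at the emitter: V_E/R_E = (V_BB−0.7−V_E)/R_B + (V_CC−0.2−V_E)/R_C, giving V_E = 0.0866 V.
I_C = (V_CC − 0.2 − V_E)/R_C = (6.7 − 0.0866)/8.2 = 0.807 mA.
Check: I_B = (1.4 − 0.0866)/22 = 0.0597 mA, and β·I_B = 4.78 mA > I_C, confirming saturation.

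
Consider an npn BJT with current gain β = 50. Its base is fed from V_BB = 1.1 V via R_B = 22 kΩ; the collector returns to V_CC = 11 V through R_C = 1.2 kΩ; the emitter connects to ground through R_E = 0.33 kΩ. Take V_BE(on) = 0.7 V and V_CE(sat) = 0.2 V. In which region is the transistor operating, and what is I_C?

Assume active. Base-emitter loop: I_B = (V_BB − V_BE)/(R_B + (β+1)R_E) = (1.1 − 0.7)/(22 + 51×0.33) = 0.0103 mA.
I_C = β·I_B = 50×0.0103 = 0.515 mA.
V_CE = V_CC − I_C·R_C − I_E·R_E = 11 − 0.515×1.2 − 0.525×0.33 = 10.2 V > V_CE(sat), so the active-region assumption holds.

active; I_C ≈ 0.52 mA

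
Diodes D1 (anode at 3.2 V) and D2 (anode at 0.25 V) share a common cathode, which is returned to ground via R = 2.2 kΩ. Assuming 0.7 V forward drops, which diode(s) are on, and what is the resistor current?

Only D1 conducts; I_R ≈ 1.1 mA

Assume both conduct. Then node N would need to be at both 3.2−0.7 = 2.5 V and 0.25−0.7 = -0.45 V, which is impossible.
Assume only D1 conducts: V_N = 3.2 − 0.7 = 2.5 V, so I_R = 2.5/2.2 = 1.14 mA.
Check D2: its anode-to-cathode voltage is 0.25 − 2.5 = -2.25 V < 0.7 V, so it is off. The assumption is consistent.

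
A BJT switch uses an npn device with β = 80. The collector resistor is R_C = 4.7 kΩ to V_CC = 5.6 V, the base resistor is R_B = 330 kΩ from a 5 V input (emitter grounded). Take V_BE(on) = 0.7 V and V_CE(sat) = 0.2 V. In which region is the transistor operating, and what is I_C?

Assume active. Base-emitter loop: I_B = (V_BB − V_BE)/R_B = (5 − 0.7)/330 = 0.013 mA.
I_C = β·I_B = 80×0.013 = 1.04 mA.
V_CE = V_CC − I_C·R_C = 5.6 − 1.04×4.7 = 0.701 V > V_CE(sat), so the active-region assumption holds.

active; I_C ≈ 1 mA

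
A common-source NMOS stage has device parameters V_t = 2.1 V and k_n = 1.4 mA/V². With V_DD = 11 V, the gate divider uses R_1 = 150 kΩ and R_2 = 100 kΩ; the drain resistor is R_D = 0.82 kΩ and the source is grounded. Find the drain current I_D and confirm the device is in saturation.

V_G = V_DD·R_2/(R_1+R_2) = 11×100/250 = 4.4 V. With the source grounded, V_GS = V_G = 4.4 V.
Assume saturation: I_D = (k_n/2)(V_GS − V_t)² = (1.4/2)×(4.4 − 2.1)² = 0.7×2.3² = 3.7 mA.
V_DS = V_DD − I_D·R_D = 11 − 3.7×0.82 = 7.96 V.
Saturation requires V_DS ≥ V_GS − V_t = 2.3 V; 7.96 ≥ 2.3 ✓.

I_D ≈ 3.7 mA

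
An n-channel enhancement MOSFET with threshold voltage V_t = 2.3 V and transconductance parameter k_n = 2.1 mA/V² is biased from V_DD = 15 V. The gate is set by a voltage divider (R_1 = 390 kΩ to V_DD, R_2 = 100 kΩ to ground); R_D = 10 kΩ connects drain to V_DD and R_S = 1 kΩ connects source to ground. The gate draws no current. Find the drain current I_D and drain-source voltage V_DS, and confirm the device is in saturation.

I_D ≈ 0.26 mA, V_DS ≈ 12 V

V_G = V_DD·R_2/(R_1+R_2) = 15×100/490 = 3.06 V.
Assume saturation: I_D = (k_n/2)(V_GS − V_t)² with V_GS = V_G − I_D·R_S = 3.06 − 1·I_D.
Substituting gives 1.05·I_D² − 2.6·I_D + 0.608 = 0, with roots I_D = 0.262 or 2.21 mA.
The root I_D = 2.21 mA gives V_GS = 0.848 V ≤ V_t, so take I_D = 0.262 mA.
Then V_GS = 2.8 V and V_DS = V_DD − I_D(R_D+R_S) = 15 − 0.262×11 = 12.1 V.
Saturation requires V_DS ≥ V_GS − V_t = 0.499 V; 12.1 ≥ 0.499 ✓.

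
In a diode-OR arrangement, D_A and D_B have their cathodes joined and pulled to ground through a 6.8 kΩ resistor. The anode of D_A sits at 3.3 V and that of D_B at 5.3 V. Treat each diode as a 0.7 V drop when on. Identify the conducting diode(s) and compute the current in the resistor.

Assume both conduct. Then node N would need to be at both 3.3−0.7 = 2.6 V and 5.3−0.7 = 4.6 V, which is impossible.
Assume only D_B conducts: V_N = 5.3 − 0.7 = 4.6 V, so I_R = 4.6/6.8 = 0.676 mA.
Check D_A: its anode-to-cathode voltage is 3.3 − 4.6 = -1.3 V < 0.7 V, so it is off. The assumption is consistent.

Only D_B conducts; I_R ≈ 0.68 mA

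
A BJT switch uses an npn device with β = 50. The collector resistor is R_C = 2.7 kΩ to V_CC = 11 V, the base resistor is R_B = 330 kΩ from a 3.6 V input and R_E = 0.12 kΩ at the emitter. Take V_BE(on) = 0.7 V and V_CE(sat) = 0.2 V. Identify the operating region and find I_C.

active; I_C ≈ 0.43 mA

Assume active. Base-emitter loop: I_B = (V_BB − V_BE)/(R_B + (β+1)R_E) = (3.6 − 0.7)/(330 + 51×0.12) = 0.00863 mA.
I_C = β·I_B = 50×0.00863 = 0.431 mA.
V_CE = V_CC − I_C·R_C − I_E·R_E = 11 − 0.431×2.7 − 0.44×0.12 = 9.78 V > V_CE(sat), so the active-region assumption holds.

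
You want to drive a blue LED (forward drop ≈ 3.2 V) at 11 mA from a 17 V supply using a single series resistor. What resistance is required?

R ≈ 1.3 kΩ

The resistor drops V_S − V_D = 17 − 3.2 = 13.8 V at 11 mA.
R = 13.8 V / 11 mA = 1.25 kΩ.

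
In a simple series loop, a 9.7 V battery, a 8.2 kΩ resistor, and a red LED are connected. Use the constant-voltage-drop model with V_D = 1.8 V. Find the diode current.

I ≈ 0.96 mA

KVL around the loop: 9.7 = V_D + I·R = 1.8 + I × 8.2 kΩ.
So I = (9.7 − 1.8) / 8.2 kΩ = 7.9 / 8.2 = 0.963 mA.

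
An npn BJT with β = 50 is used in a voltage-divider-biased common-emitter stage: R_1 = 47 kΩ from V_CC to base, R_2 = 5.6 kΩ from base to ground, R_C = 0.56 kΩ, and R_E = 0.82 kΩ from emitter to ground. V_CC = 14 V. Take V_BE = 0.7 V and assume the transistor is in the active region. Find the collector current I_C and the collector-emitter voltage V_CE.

I_C ≈ 0.84 mA, V_CE ≈ 13 V

Thevenize the base divider: V_Th = V_CC·R_2/(R_1+R_2) = 14×5.6/52.6 = 1.49 V, R_Th = R_1‖R_2 = 5 kΩ.
Base-emitter loop: V_Th = I_B·R_Th + V_BE + (β+1)I_B·R_E, so I_B = (1.49 − 0.7) / (5 + 51×0.82) = 0.0169 mA.
I_C = β·I_B = 50×0.0169 = 0.844 mA, and I_E = (β+1)I_B = 0.861 mA.
V_CE = V_CC − I_C·R_C − I_E·R_E = 14 − 0.844×0.56 − 0.861×0.82 = 12.8 V.
V_CE = 12.8 V > 0.2 V confirms active-region operation.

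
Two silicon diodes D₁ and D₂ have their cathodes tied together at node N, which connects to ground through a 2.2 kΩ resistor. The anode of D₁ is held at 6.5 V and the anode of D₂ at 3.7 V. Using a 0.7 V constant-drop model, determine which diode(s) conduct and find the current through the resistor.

Assume both conduct. Then node N would need to be at both 6.5−0.7 = 5.8 V and 3.7−0.7 = 3 V, which is impossible.
Assume only D₁ conducts: V_N = 6.5 − 0.7 = 5.8 V, so I_R = 5.8/2.2 = 2.64 mA.
Check D₂: its anode-to-cathode voltage is 3.7 − 5.8 = -2.1 V < 0.7 V, so it is off. The assumption is consistent.

Only D₁ conducts; I_R ≈ 2.6 mA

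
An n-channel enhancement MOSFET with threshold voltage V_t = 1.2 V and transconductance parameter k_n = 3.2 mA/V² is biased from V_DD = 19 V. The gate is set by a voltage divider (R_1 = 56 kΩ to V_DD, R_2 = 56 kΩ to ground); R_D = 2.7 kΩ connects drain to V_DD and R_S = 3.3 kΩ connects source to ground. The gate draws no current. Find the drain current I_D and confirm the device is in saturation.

I_D ≈ 2.2 mA

V_G = V_DD·R_2/(R_1+R_2) = 19×56/112 = 9.5 V.
Assume saturation: I_D = (k_n/2)(V_GS − V_t)² with V_GS = V_G − I_D·R_S = 9.5 − 3.3·I_D.
Substituting gives 17.4·I_D² − 88.6·I_D + 110 = 0, with roots I_D = 2.16 or 2.92 mA.
The root I_D = 2.92 mA gives V_GS = -0.152 V ≤ V_t, so take I_D = 2.16 mA.
Then V_GS = 2.36 V and V_DS = V_DD − I_D(R_D+R_S) = 19 − 2.16×6 = 6.02 V.
Saturation requires V_DS ≥ V_GS − V_t = 1.16 V; 6.02 ≥ 1.16 ✓.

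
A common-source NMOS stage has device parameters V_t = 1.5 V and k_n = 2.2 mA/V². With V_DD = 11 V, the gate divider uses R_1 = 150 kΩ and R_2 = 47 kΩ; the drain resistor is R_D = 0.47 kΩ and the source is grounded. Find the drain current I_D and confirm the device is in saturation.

V_G = V_DD·R_2/(R_1+R_2) = 11×47/197 = 2.62 V. With the source grounded, V_GS = V_G = 2.62 V.
Assume saturation: I_D = (k_n/2)(V_GS − V_t)² = (2.2/2)×(2.62 − 1.5)² = 1.1×1.12² = 1.39 mA.
V_DS = V_DD − I_D·R_D = 11 − 1.39×0.47 = 10.3 V.
Saturation requires V_DS ≥ V_GS − V_t = 1.12 V; 10.3 ≥ 1.12 ✓.

I_D ≈ 1.4 mA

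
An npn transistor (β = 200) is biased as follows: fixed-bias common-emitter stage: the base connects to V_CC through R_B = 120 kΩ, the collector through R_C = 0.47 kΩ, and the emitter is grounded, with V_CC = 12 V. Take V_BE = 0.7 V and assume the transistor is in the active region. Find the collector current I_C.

Base loop: V_CC = I_B·R_B + V_BE, so I_B = (12 − 0.7)/120 kΩ = 0.0942 mA.
In the active region I_C = β·I_B = 200 × 0.0942 = 18.8 mA.
Collector loop: V_CE = V_CC − I_C·R_C = 12 − 18.8×0.47 = 3.15 V.
Since V_CE = 3.15 V > V_CE(sat) ≈ 0.2 V, the transistor is in the active region as assumed.

I_C ≈ 19 mA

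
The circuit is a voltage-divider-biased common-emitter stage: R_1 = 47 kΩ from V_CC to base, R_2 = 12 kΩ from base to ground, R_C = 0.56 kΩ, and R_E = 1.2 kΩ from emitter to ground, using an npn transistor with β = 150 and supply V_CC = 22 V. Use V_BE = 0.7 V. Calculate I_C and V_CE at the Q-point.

I_C ≈ 3 mA, V_CE ≈ 17 V

Thevenize the base divider: V_Th = V_CC·R_2/(R_1+R_2) = 22×12/59 = 4.47 V, R_Th = R_1‖R_2 = 9.56 kΩ.
Base-emitter loop: V_Th = I_B·R_Th + V_BE + (β+1)I_B·R_E, so I_B = (4.47 − 0.7) / (9.56 + 151×1.2) = 0.0198 mA.
I_C = β·I_B = 150×0.0198 = 2.97 mA, and I_E = (β+1)I_B = 2.99 mA.
V_CE = V_CC − I_C·R_C − I_E·R_E = 22 − 2.97×0.56 − 2.99×1.2 = 16.8 V.
V_CE = 16.8 V > 0.2 V confirms active-region operation.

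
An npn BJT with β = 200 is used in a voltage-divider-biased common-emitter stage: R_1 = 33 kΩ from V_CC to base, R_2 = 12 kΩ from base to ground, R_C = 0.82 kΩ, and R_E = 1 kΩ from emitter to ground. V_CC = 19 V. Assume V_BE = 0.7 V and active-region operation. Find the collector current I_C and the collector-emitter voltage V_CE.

I_C ≈ 4.2 mA, V_CE ≈ 11 V

Thevenize the base divider: V_Th = V_CC·R_2/(R_1+R_2) = 19×12/45 = 5.07 V, R_Th = R_1‖R_2 = 8.8 kΩ.
Base-emitter loop: V_Th = I_B·R_Th + V_BE + (β+1)I_B·R_E, so I_B = (5.07 − 0.7) / (8.8 + 201×1) = 0.0208 mA.
I_C = β·I_B = 200×0.0208 = 4.16 mA, and I_E = (β+1)I_B = 4.18 mA.
V_CE = V_CC − I_C·R_C − I_E·R_E = 19 − 4.16×0.82 − 4.18×1 = 11.4 V.
V_CE = 11.4 V > 0.2 V confirms active-region operation.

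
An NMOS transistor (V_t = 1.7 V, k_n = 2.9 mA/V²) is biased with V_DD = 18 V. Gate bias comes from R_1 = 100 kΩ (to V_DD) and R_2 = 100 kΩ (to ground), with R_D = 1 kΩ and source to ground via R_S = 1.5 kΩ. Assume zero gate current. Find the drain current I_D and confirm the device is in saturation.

I_D ≈ 3.8 mA

V_G = V_DD·R_2/(R_1+R_2) = 18×100/200 = 9 V.
Assume saturation: I_D = (k_n/2)(V_GS − V_t)² with V_GS = V_G − I_D·R_S = 9 − 1.5·I_D.
Substituting gives 3.26·I_D² − 32.8·I_D + 77.3 = 0, with roots I_D = 3.79 or 6.25 mA.
The root I_D = 6.25 mA gives V_GS = -0.376 V ≤ V_t, so take I_D = 3.79 mA.
Then V_GS = 3.32 V and V_DS = V_DD − I_D(R_D+R_S) = 18 − 3.79×2.5 = 8.53 V.
Saturation requires V_DS ≥ V_GS − V_t = 1.62 V; 8.53 ≥ 1.62 ✓.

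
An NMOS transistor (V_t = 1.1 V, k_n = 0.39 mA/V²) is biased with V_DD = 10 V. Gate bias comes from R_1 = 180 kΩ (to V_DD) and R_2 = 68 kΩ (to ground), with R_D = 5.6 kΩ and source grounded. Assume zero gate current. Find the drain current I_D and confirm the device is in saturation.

V_G = V_DD·R_2/(R_1+R_2) = 10×68/248 = 2.74 V. With the source grounded, V_GS = V_G = 2.74 V.
Assume saturation: I_D = (k_n/2)(V_GS − V_t)² = (0.39/2)×(2.74 − 1.1)² = 0.195×1.64² = 0.526 mA.
V_DS = V_DD − I_D·R_D = 10 − 0.526×5.6 = 7.06 V.
Saturation requires V_DS ≥ V_GS − V_t = 1.64 V; 7.06 ≥ 1.64 ✓.

I_D ≈ 0.53 mA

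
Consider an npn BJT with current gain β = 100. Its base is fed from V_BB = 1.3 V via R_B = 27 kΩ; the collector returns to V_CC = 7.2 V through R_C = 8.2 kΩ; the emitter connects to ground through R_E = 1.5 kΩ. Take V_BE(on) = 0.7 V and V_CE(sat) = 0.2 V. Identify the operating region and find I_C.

active; I_C ≈ 0.34 mA

Assume active. Base-emitter loop: I_B = (V_BB − V_BE)/(R_B + (β+1)R_E) = (1.3 − 0.7)/(27 + 101×1.5) = 0.00336 mA.
I_C = β·I_B = 100×0.00336 = 0.336 mA.
V_CE = V_CC − I_C·R_C − I_E·R_E = 7.2 − 0.336×8.2 − 0.339×1.5 = 3.93 V > V_CE(sat), so the active-region assumption holds.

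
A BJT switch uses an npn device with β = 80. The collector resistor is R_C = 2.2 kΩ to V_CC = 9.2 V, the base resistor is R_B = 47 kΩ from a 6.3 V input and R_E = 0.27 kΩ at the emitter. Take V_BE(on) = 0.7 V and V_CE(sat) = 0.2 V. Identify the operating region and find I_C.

saturation; I_C ≈ 3.6 mA

Assume active: I_B = (6.3 − 0.7)/(47 + 81×0.27) = 0.0813 mA, I_C = β·I_B = 6.51 mA.
Then V_CE = 9.2 − 6.51×2.2 − 6.59×0.27 = -6.89 V < 0.2 V — the active assumption fails.
Re-solve with V_CE = 0.2 V. KCL at the emitter: V_E/R_E = (V_BB−0.7−V_E)/R_B + (V_CC−0.2−V_E)/R_C, giving V_E = 1.01 V.
I_C = (V_CC − 0.2 − V_E)/R_C = (9 − 1.01)/2.2 = 3.63 mA.
Check: I_B = (5.6 − 1.01)/47 = 0.0977 mA, and β·I_B = 7.82 mA > I_C, confirming saturation.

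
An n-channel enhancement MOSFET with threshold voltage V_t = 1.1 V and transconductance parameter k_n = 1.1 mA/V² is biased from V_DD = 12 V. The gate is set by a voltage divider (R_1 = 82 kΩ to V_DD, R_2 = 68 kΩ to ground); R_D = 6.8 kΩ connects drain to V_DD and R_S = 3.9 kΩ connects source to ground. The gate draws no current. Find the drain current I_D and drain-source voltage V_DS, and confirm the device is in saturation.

I_D ≈ 0.8 mA, V_DS ≈ 3.4 V

V_G = V_DD·R_2/(R_1+R_2) = 12×68/150 = 5.44 V.
Assume saturation: I_D = (k_n/2)(V_GS − V_t)² with V_GS = V_G − I_D·R_S = 5.44 − 3.9·I_D.
Substituting gives 8.37·I_D² − 19.6·I_D + 10.4 = 0, with roots I_D = 0.803 or 1.54 mA.
The root I_D = 1.54 mA gives V_GS = -0.575 V ≤ V_t, so take I_D = 0.803 mA.
Then V_GS = 2.31 V and V_DS = V_DD − I_D(R_D+R_S) = 12 − 0.803×10.7 = 3.41 V.
Saturation requires V_DS ≥ V_GS − V_t = 1.21 V; 3.41 ≥ 1.21 ✓.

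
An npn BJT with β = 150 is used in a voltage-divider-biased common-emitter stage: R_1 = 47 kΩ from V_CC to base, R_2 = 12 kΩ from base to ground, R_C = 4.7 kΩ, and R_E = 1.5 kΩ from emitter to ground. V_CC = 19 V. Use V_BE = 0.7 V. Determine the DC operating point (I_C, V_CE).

I_C ≈ 2 mA, V_CE ≈ 6.5 V

Thevenize the base divider: V_Th = V_CC·R_2/(R_1+R_2) = 19×12/59 = 3.86 V, R_Th = R_1‖R_2 = 9.56 kΩ.
Base-emitter loop: V_Th = I_B·R_Th + V_BE + (β+1)I_B·R_E, so I_B = (3.86 − 0.7) / (9.56 + 151×1.5) = 0.0134 mA.
I_C = β·I_B = 150×0.0134 = 2.01 mA, and I_E = (β+1)I_B = 2.02 mA.
V_CE = V_CC − I_C·R_C − I_E·R_E = 19 − 2.01×4.7 − 2.02×1.5 = 6.51 V.
V_CE = 6.51 V > 0.2 V confirms active-region operation.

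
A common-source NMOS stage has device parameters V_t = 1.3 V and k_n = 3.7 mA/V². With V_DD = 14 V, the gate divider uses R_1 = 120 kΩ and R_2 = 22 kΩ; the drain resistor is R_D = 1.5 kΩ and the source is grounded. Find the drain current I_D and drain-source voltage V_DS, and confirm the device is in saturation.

V_G = V_DD·R_2/(R_1+R_2) = 14×22/142 = 2.17 V. With the source grounded, V_GS = V_G = 2.17 V.
Assume saturation: I_D = (k_n/2)(V_GS − V_t)² = (3.7/2)×(2.17 − 1.3)² = 1.85×0.869² = 1.4 mA.
V_DS = V_DD − I_D·R_D = 14 − 1.4×1.5 = 11.9 V.
Saturation requires V_DS ≥ V_GS − V_t = 0.869 V; 11.9 ≥ 0.869 ✓.

I_D ≈ 1.4 mA, V_DS ≈ 12 V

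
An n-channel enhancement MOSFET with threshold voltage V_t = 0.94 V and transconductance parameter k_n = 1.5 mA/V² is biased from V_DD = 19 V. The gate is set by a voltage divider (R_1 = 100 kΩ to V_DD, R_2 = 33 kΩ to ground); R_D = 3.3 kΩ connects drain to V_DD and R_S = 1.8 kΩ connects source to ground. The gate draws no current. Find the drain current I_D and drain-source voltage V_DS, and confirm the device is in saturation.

V_G = V_DD·R_2/(R_1+R_2) = 19×33/133 = 4.71 V.
Assume saturation: I_D = (k_n/2)(V_GS − V_t)² with V_GS = V_G − I_D·R_S = 4.71 − 1.8·I_D.
Substituting gives 2.43·I_D² − 11.2·I_D + 10.7 = 0, with roots I_D = 1.35 or 3.25 mA.
The root I_D = 3.25 mA gives V_GS = -1.14 V ≤ V_t, so take I_D = 1.35 mA.
Then V_GS = 2.28 V and V_DS = V_DD − I_D(R_D+R_S) = 19 − 1.35×5.1 = 12.1 V.
Saturation requires V_DS ≥ V_GS − V_t = 1.34 V; 12.1 ≥ 1.34 ✓.

I_D ≈ 1.4 mA, V_DS ≈ 12 V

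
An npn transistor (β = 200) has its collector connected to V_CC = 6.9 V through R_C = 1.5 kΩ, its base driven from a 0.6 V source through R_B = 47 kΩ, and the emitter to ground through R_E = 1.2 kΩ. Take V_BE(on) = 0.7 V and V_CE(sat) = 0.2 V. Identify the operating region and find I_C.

V_BB = 0.6 V ≤ V_BE(on) = 0.7 V, so the base-emitter junction is not forward biased.
The transistor is in cutoff: I_B = I_C = 0.

cutoff; I_C ≈ 0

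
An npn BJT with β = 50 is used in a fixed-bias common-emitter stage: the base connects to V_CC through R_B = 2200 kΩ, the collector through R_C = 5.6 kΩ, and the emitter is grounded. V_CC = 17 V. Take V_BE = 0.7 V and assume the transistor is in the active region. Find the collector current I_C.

Base loop: V_CC = I_B·R_B + V_BE, so I_B = (17 − 0.7)/2200 kΩ = 0.00741 mA.
In the active region I_C = β·I_B = 50 × 0.00741 = 0.37 mA.
Collector loop: V_CE = V_CC − I_C·R_C = 17 − 0.37×5.6 = 14.9 V.
Since V_CE = 14.9 V > V_CE(sat) ≈ 0.2 V, the transistor is in the active region as assumed.

I_C ≈ 0.37 mA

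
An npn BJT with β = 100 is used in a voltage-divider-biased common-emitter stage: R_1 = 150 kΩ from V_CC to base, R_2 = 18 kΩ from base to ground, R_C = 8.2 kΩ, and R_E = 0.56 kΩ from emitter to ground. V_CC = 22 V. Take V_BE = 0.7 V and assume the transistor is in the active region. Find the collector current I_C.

Thevenize the base divider: V_Th = V_CC·R_2/(R_1+R_2) = 22×18/168 = 2.36 V, R_Th = R_1‖R_2 = 16.1 kΩ.
Base-emitter loop: V_Th = I_B·R_Th + V_BE + (β+1)I_B·R_E, so I_B = (2.36 − 0.7) / (16.1 + 101×0.56) = 0.0228 mA.
I_C = β·I_B = 100×0.0228 = 2.28 mA, and I_E = (β+1)I_B = 2.3 mA.
V_CE = V_CC − I_C·R_C − I_E·R_E = 22 − 2.28×8.2 − 2.3×0.56 = 2 V.
V_CE = 2 V > 0.2 V confirms active-region operation.

I_C ≈ 2.3 mA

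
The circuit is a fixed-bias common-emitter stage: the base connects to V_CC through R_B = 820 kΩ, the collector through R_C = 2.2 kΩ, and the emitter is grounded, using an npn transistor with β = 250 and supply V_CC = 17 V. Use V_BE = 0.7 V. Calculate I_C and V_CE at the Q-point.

Base loop: V_CC = I_B·R_B + V_BE, so I_B = (17 − 0.7)/820 kΩ = 0.0199 mA.
In the active region I_C = β·I_B = 250 × 0.0199 = 4.97 mA.
Collector loop: V_CE = V_CC − I_C·R_C = 17 − 4.97×2.2 = 6.07 V.
Since V_CE = 6.07 V > V_CE(sat) ≈ 0.2 V, the transistor is in the active region as assumed.

I_C ≈ 5 mA, V_CE ≈ 6.1 V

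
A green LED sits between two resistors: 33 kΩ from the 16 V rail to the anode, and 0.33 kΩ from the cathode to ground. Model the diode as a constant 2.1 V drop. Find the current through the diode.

The two resistors are in series with the diode, so KVL gives 16 = I·33 + 2.1 + I·0.33.
I = (16 − 2.1) / (33 + 0.33) kΩ = 13.9 / 33.3 = 0.417 mA.

I ≈ 0.42 mA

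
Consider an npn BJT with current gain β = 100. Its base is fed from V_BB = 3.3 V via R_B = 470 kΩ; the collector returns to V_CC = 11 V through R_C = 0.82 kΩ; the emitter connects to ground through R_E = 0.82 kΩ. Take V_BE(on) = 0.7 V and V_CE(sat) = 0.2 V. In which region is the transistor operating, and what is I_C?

active; I_C ≈ 0.47 mA

Assume active. Base-emitter loop: I_B = (V_BB − V_BE)/(R_B + (β+1)R_E) = (3.3 − 0.7)/(470 + 101×0.82) = 0.0047 mA.
I_C = β·I_B = 100×0.0047 = 0.47 mA.
V_CE = V_CC − I_C·R_C − I_E·R_E = 11 − 0.47×0.82 − 0.475×0.82 = 10.2 V > V_CE(sat), so the active-region assumption holds.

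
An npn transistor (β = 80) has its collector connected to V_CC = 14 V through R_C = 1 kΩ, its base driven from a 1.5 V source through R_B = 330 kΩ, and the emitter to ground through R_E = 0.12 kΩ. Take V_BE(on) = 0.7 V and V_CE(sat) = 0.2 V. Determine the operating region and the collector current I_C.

Assume active. Base-emitter loop: I_B = (V_BB − V_BE)/(R_B + (β+1)R_E) = (1.5 − 0.7)/(330 + 81×0.12) = 0.00235 mA.
I_C = β·I_B = 80×0.00235 = 0.188 mA.
V_CE = V_CC − I_C·R_C − I_E·R_E = 14 − 0.188×1 − 0.191×0.12 = 13.8 V > V_CE(sat), so the active-region assumption holds.

active; I_C ≈ 0.19 mA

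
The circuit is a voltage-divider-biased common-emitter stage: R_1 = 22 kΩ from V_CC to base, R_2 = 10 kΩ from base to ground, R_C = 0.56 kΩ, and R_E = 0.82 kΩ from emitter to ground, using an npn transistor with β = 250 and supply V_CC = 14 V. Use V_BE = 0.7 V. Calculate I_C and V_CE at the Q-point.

I_C ≈ 4.3 mA, V_CE ≈ 8 V

Thevenize the base divider: V_Th = V_CC·R_2/(R_1+R_2) = 14×10/32 = 4.38 V, R_Th = R_1‖R_2 = 6.88 kΩ.
Base-emitter loop: V_Th = I_B·R_Th + V_BE + (β+1)I_B·R_E, so I_B = (4.38 − 0.7) / (6.88 + 251×0.82) = 0.0173 mA.
I_C = β·I_B = 250×0.0173 = 4.32 mA, and I_E = (β+1)I_B = 4.34 mA.
V_CE = V_CC − I_C·R_C − I_E·R_E = 14 − 4.32×0.56 − 4.34×0.82 = 8.02 V.
V_CE = 8.02 V > 0.2 V confirms active-region operation.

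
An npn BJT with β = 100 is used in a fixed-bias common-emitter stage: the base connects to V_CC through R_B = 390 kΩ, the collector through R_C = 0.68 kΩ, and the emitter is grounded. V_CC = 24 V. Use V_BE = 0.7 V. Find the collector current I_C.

I_C ≈ 6 mA

Base loop: V_CC = I_B·R_B + V_BE, so I_B = (24 − 0.7)/390 kΩ = 0.0597 mA.
In the active region I_C = β·I_B = 100 × 0.0597 = 5.97 mA.
Collector loop: V_CE = V_CC − I_C·R_C = 24 − 5.97×0.68 = 19.9 V.
Since V_CE = 19.9 V > V_CE(sat) ≈ 0.2 V, the transistor is in the active region as assumed.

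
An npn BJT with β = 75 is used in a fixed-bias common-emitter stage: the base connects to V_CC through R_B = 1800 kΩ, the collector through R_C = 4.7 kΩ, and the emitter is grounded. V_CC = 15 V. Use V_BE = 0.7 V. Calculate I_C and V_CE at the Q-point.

I_C ≈ 0.6 mA, V_CE ≈ 12 V

Base loop: V_CC = I_B·R_B + V_BE, so I_B = (15 − 0.7)/1800 kΩ = 0.00794 mA.
In the active region I_C = β·I_B = 75 × 0.00794 = 0.596 mA.
Collector loop: V_CE = V_CC − I_C·R_C = 15 − 0.596×4.7 = 12.2 V.
Since V_CE = 12.2 V > V_CE(sat) ≈ 0.2 V, the transistor is in the active region as assumed.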